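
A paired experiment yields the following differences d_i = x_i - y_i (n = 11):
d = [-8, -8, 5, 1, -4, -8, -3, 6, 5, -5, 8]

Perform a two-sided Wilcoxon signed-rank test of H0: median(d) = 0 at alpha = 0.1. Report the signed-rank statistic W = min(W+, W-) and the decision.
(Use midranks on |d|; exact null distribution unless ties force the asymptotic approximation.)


Step 1: Drop any zero differences (none here) and take |d_i|.
|d| = [8, 8, 5, 1, 4, 8, 3, 6, 5, 5, 8]
Step 2: Midrank |d_i| (ties get averaged ranks).
ranks: |8|->9.5, |8|->9.5, |5|->5, |1|->1, |4|->3, |8|->9.5, |3|->2, |6|->7, |5|->5, |5|->5, |8|->9.5
Step 3: Attach original signs; sum ranks with positive sign and with negative sign.
W+ = 5 + 1 + 7 + 5 + 9.5 = 27.5
W- = 9.5 + 9.5 + 3 + 9.5 + 2 + 5 = 38.5
(Check: W+ + W- = 66 should equal n(n+1)/2 = 66.)
Step 4: Test statistic W = min(W+, W-) = 27.5.
Step 5: Ties in |d|, so use the tie-corrected normal approximation.
        E[W] = n(n+1)/4 = 11*12/4 = 33.
        Tie groups: |d|=5 (t=3), |d|=8 (t=4); sum(t^3 - t) = 84.
        Var[W] = n(n+1)(2n+1)/24 - sum(t^3-t)/48 = 3036/24 - 84/48 = 124.75.
        z = (W - E[W]) / sqrt(Var[W]) = (27.5 - 33) / 11.1692 = -0.4924.
        Two-sided p = 2*Phi(z) = 0.622417.
Step 6: alpha = 0.1. fail to reject H0.

W+ = 27.5, W- = 38.5, W = min = 27.5, p = 0.622417, fail to reject H0.


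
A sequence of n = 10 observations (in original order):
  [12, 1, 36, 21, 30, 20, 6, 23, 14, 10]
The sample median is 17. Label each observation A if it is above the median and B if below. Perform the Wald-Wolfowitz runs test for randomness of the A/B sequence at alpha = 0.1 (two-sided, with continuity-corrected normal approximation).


Step 1: Compute median = 17; label A = above, B = below.
Labels in order: BBAAAABABB  (n_A = 5, n_B = 5)
Step 2: Count runs R = 5.
Step 3: Under H0 (random ordering), E[R] = 2*n_A*n_B/(n_A+n_B) + 1 = 2*5*5/10 + 1 = 6.0000.
        Var[R] = 2*n_A*n_B*(2*n_A*n_B - n_A - n_B) / ((n_A+n_B)^2 * (n_A+n_B-1)) = 2000/900 = 2.2222.
        SD[R] = 1.4907.
Step 4: Continuity-corrected z = (R + 0.5 - E[R]) / SD[R] = (5 + 0.5 - 6.0000) / 1.4907 = -0.3354.
Step 5: Two-sided p-value via normal approximation = 2*(1 - Phi(|z|)) = 0.737316.
Step 6: alpha = 0.1. fail to reject H0.

R = 5, z = -0.3354, p = 0.737316, fail to reject H0.


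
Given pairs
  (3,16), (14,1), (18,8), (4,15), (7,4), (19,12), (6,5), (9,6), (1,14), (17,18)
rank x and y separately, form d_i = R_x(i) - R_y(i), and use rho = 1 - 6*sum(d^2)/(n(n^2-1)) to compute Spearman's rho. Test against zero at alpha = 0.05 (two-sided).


Step 1: Rank x and y separately (midranks; no ties here).
rank(x): 3->2, 14->7, 18->9, 4->3, 7->5, 19->10, 6->4, 9->6, 1->1, 17->8
rank(y): 16->9, 1->1, 8->5, 15->8, 4->2, 12->6, 5->3, 6->4, 14->7, 18->10
Step 2: d_i = R_x(i) - R_y(i); compute d_i^2.
  (2-9)^2=49, (7-1)^2=36, (9-5)^2=16, (3-8)^2=25, (5-2)^2=9, (10-6)^2=16, (4-3)^2=1, (6-4)^2=4, (1-7)^2=36, (8-10)^2=4
sum(d^2) = 196.
Step 3: rho = 1 - 6*196 / (10*(10^2 - 1)) = 1 - 1176/990 = -0.187879.
Step 4: Under H0, t = rho * sqrt((n-2)/(1-rho^2)) = -0.5410 ~ t(8).
Step 5: Two-sided p-value from the t-distribution with 8 df = 0.603218.
Step 6: alpha = 0.05. fail to reject H0.

rho = -0.1879, p = 0.603218, fail to reject H0 at alpha = 0.05.


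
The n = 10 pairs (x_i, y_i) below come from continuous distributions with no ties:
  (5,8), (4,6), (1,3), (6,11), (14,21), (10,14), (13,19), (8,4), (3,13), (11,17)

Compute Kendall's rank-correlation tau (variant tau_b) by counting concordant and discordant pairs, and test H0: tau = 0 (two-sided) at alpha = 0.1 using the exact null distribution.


Step 1: Enumerate the 45 unordered pairs (i,j) with i<j and classify each by sign(x_j-x_i) * sign(y_j-y_i).
  (1,2):dx=-1,dy=-2->C; (1,3):dx=-4,dy=-5->C; (1,4):dx=+1,dy=+3->C; (1,5):dx=+9,dy=+13->C
  (1,6):dx=+5,dy=+6->C; (1,7):dx=+8,dy=+11->C; (1,8):dx=+3,dy=-4->D; (1,9):dx=-2,dy=+5->D
  (1,10):dx=+6,dy=+9->C; (2,3):dx=-3,dy=-3->C; (2,4):dx=+2,dy=+5->C; (2,5):dx=+10,dy=+15->C
  (2,6):dx=+6,dy=+8->C; (2,7):dx=+9,dy=+13->C; (2,8):dx=+4,dy=-2->D; (2,9):dx=-1,dy=+7->D
  (2,10):dx=+7,dy=+11->C; (3,4):dx=+5,dy=+8->C; (3,5):dx=+13,dy=+18->C; (3,6):dx=+9,dy=+11->C
  (3,7):dx=+12,dy=+16->C; (3,8):dx=+7,dy=+1->C; (3,9):dx=+2,dy=+10->C; (3,10):dx=+10,dy=+14->C
  (4,5):dx=+8,dy=+10->C; (4,6):dx=+4,dy=+3->C; (4,7):dx=+7,dy=+8->C; (4,8):dx=+2,dy=-7->D
  (4,9):dx=-3,dy=+2->D; (4,10):dx=+5,dy=+6->C; (5,6):dx=-4,dy=-7->C; (5,7):dx=-1,dy=-2->C
  (5,8):dx=-6,dy=-17->C; (5,9):dx=-11,dy=-8->C; (5,10):dx=-3,dy=-4->C; (6,7):dx=+3,dy=+5->C
  (6,8):dx=-2,dy=-10->C; (6,9):dx=-7,dy=-1->C; (6,10):dx=+1,dy=+3->C; (7,8):dx=-5,dy=-15->C
  (7,9):dx=-10,dy=-6->C; (7,10):dx=-2,dy=-2->C; (8,9):dx=-5,dy=+9->D; (8,10):dx=+3,dy=+13->C
  (9,10):dx=+8,dy=+4->C
Step 2: C = 38, D = 7, total pairs = 45.
Step 3: tau = (C - D)/(n(n-1)/2) = (38 - 7)/45 = 0.688889.
Step 4: Exact two-sided p-value (enumerate n! = 3628800 permutations of y under H0): p = 0.004687.
Step 5: alpha = 0.1. reject H0.

tau_b = 0.6889 (C=38, D=7), p = 0.004687, reject H0.


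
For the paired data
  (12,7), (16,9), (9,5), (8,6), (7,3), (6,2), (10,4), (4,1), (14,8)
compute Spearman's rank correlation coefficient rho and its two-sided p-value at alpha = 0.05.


Step 1: Rank x and y separately (midranks; no ties here).
rank(x): 12->7, 16->9, 9->5, 8->4, 7->3, 6->2, 10->6, 4->1, 14->8
rank(y): 7->7, 9->9, 5->5, 6->6, 3->3, 2->2, 4->4, 1->1, 8->8
Step 2: d_i = R_x(i) - R_y(i); compute d_i^2.
  (7-7)^2=0, (9-9)^2=0, (5-5)^2=0, (4-6)^2=4, (3-3)^2=0, (2-2)^2=0, (6-4)^2=4, (1-1)^2=0, (8-8)^2=0
sum(d^2) = 8.
Step 3: rho = 1 - 6*8 / (9*(9^2 - 1)) = 1 - 48/720 = 0.933333.
Step 4: Under H0, t = rho * sqrt((n-2)/(1-rho^2)) = 6.8783 ~ t(7).
Step 5: Two-sided p-value from the t-distribution with 7 df = 0.000236.
Step 6: alpha = 0.05. reject H0.

rho = 0.9333, p = 0.000236, reject H0 at alpha = 0.05.


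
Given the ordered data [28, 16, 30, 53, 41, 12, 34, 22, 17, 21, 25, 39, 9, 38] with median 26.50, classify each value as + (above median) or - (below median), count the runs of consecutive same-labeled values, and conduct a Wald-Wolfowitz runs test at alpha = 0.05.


Step 1: Compute median = 26.50; label A = above, B = below.
Labels in order: ABAAABABBBBABA  (n_A = 7, n_B = 7)
Step 2: Count runs R = 9.
Step 3: Under H0 (random ordering), E[R] = 2*n_A*n_B/(n_A+n_B) + 1 = 2*7*7/14 + 1 = 8.0000.
        Var[R] = 2*n_A*n_B*(2*n_A*n_B - n_A - n_B) / ((n_A+n_B)^2 * (n_A+n_B-1)) = 8232/2548 = 3.2308.
        SD[R] = 1.7974.
Step 4: Continuity-corrected z = (R - 0.5 - E[R]) / SD[R] = (9 - 0.5 - 8.0000) / 1.7974 = 0.2782.
Step 5: Two-sided p-value via normal approximation = 2*(1 - Phi(|z|)) = 0.780879.
Step 6: alpha = 0.05. fail to reject H0.

R = 9, z = 0.2782, p = 0.780879, fail to reject H0.


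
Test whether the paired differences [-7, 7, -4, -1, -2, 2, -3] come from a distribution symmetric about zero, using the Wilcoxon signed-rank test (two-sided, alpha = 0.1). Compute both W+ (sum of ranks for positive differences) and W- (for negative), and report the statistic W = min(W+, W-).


Step 1: Drop any zero differences (none here) and take |d_i|.
|d| = [7, 7, 4, 1, 2, 2, 3]
Step 2: Midrank |d_i| (ties get averaged ranks).
ranks: |7|->6.5, |7|->6.5, |4|->5, |1|->1, |2|->2.5, |2|->2.5, |3|->4
Step 3: Attach original signs; sum ranks with positive sign and with negative sign.
W+ = 6.5 + 2.5 = 9
W- = 6.5 + 5 + 1 + 2.5 + 4 = 19
(Check: W+ + W- = 28 should equal n(n+1)/2 = 28.)
Step 4: Test statistic W = min(W+, W-) = 9.
Step 5: Ties in |d|, so use the tie-corrected normal approximation.
        E[W] = n(n+1)/4 = 7*8/4 = 14.
        Tie groups: |d|=2 (t=2), |d|=7 (t=2); sum(t^3 - t) = 12.
        Var[W] = n(n+1)(2n+1)/24 - sum(t^3-t)/48 = 840/24 - 12/48 = 34.75.
        z = (W - E[W]) / sqrt(Var[W]) = (9 - 14) / 5.8949 = -0.8482.
        Two-sided p = 2*Phi(z) = 0.396333.
Step 6: alpha = 0.1. fail to reject H0.

W+ = 9, W- = 19, W = min = 9, p = 0.396333, fail to reject H0.


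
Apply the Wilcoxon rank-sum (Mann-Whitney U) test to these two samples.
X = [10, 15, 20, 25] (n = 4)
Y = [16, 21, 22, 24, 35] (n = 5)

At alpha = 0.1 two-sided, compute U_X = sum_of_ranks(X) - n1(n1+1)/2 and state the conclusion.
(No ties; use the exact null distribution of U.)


Step 1: Combine and sort all 9 observations; assign midranks.
sorted (value, group): (10,X), (15,X), (16,Y), (20,X), (21,Y), (22,Y), (24,Y), (25,X), (35,Y)
ranks: 10->1, 15->2, 16->3, 20->4, 21->5, 22->6, 24->7, 25->8, 35->9
Step 2: Rank sum for X: R1 = 1 + 2 + 4 + 8 = 15.
Step 3: U_X = R1 - n1(n1+1)/2 = 15 - 4*5/2 = 15 - 10 = 5.
       U_Y = n1*n2 - U_X = 20 - 5 = 15.
Step 4: No ties, so the exact null distribution of U (based on enumerating the C(9,4) = 126 equally likely rank assignments) gives the two-sided p-value.
Step 5: p-value = 0.285714; compare to alpha = 0.1. fail to reject H0.

U_X = 5, p = 0.285714, fail to reject H0 at alpha = 0.1.


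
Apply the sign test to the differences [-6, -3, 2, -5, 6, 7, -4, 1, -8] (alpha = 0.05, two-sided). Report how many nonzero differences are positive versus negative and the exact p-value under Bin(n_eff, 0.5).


Step 1: Discard zero differences. Original n = 9; n_eff = number of nonzero differences = 9.
Nonzero differences (with sign): -6, -3, +2, -5, +6, +7, -4, +1, -8
Step 2: Count signs: positive = 4, negative = 5.
Step 3: Under H0: P(positive) = 0.5, so the number of positives S ~ Bin(9, 0.5).
Step 4: Two-sided exact p-value = sum of Bin(9,0.5) probabilities at or below the observed probability = 1.000000.
Step 5: alpha = 0.05. fail to reject H0.

n_eff = 9, pos = 4, neg = 5, p = 1.000000, fail to reject H0.


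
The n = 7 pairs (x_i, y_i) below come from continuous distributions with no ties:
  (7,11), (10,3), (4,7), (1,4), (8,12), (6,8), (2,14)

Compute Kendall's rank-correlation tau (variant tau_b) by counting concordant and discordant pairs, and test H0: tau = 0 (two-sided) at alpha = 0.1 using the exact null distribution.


Step 1: Enumerate the 21 unordered pairs (i,j) with i<j and classify each by sign(x_j-x_i) * sign(y_j-y_i).
  (1,2):dx=+3,dy=-8->D; (1,3):dx=-3,dy=-4->C; (1,4):dx=-6,dy=-7->C; (1,5):dx=+1,dy=+1->C
  (1,6):dx=-1,dy=-3->C; (1,7):dx=-5,dy=+3->D; (2,3):dx=-6,dy=+4->D; (2,4):dx=-9,dy=+1->D
  (2,5):dx=-2,dy=+9->D; (2,6):dx=-4,dy=+5->D; (2,7):dx=-8,dy=+11->D; (3,4):dx=-3,dy=-3->C
  (3,5):dx=+4,dy=+5->C; (3,6):dx=+2,dy=+1->C; (3,7):dx=-2,dy=+7->D; (4,5):dx=+7,dy=+8->C
  (4,6):dx=+5,dy=+4->C; (4,7):dx=+1,dy=+10->C; (5,6):dx=-2,dy=-4->C; (5,7):dx=-6,dy=+2->D
  (6,7):dx=-4,dy=+6->D
Step 2: C = 11, D = 10, total pairs = 21.
Step 3: tau = (C - D)/(n(n-1)/2) = (11 - 10)/21 = 0.047619.
Step 4: Exact two-sided p-value (enumerate n! = 5040 permutations of y under H0): p = 1.000000.
Step 5: alpha = 0.1. fail to reject H0.

tau_b = 0.0476 (C=11, D=10), p = 1.000000, fail to reject H0.


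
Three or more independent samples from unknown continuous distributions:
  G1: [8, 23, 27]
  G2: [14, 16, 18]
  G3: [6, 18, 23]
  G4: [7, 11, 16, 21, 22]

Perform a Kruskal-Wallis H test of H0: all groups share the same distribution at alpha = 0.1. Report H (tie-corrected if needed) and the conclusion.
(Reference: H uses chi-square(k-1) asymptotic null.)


Step 1: Combine all N = 14 observations and assign midranks.
sorted (value, group, rank): (6,G3,1), (7,G4,2), (8,G1,3), (11,G4,4), (14,G2,5), (16,G2,6.5), (16,G4,6.5), (18,G2,8.5), (18,G3,8.5), (21,G4,10), (22,G4,11), (23,G1,12.5), (23,G3,12.5), (27,G1,14)
Step 2: Sum ranks within each group.
R_1 = 29.5 (n_1 = 3)
R_2 = 20 (n_2 = 3)
R_3 = 22 (n_3 = 3)
R_4 = 33.5 (n_4 = 5)
Step 3: H = 12/(N(N+1)) * sum(R_i^2/n_i) - 3(N+1)
     = 12/(14*15) * (29.5^2/3 + 20^2/3 + 22^2/3 + 33.5^2/5) - 3*15
     = 0.057143 * 809.2 - 45
     = 1.240000.
Step 4: Ties present; correction factor C = 1 - 18/(14^3 - 14) = 0.993407. Corrected H = 1.240000 / 0.993407 = 1.248230.
Step 5: Under H0, H ~ chi^2(3); p-value = 0.741461.
Step 6: alpha = 0.1. fail to reject H0.

H = 1.2482, df = 3, p = 0.741461, fail to reject H0.


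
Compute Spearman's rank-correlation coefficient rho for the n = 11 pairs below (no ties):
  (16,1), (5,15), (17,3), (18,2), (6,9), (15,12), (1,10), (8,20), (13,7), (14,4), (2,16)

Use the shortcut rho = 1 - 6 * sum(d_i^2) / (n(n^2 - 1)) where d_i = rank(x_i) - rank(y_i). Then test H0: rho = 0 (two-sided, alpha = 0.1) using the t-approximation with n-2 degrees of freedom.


Step 1: Rank x and y separately (midranks; no ties here).
rank(x): 16->9, 5->3, 17->10, 18->11, 6->4, 15->8, 1->1, 8->5, 13->6, 14->7, 2->2
rank(y): 1->1, 15->9, 3->3, 2->2, 9->6, 12->8, 10->7, 20->11, 7->5, 4->4, 16->10
Step 2: d_i = R_x(i) - R_y(i); compute d_i^2.
  (9-1)^2=64, (3-9)^2=36, (10-3)^2=49, (11-2)^2=81, (4-6)^2=4, (8-8)^2=0, (1-7)^2=36, (5-11)^2=36, (6-5)^2=1, (7-4)^2=9, (2-10)^2=64
sum(d^2) = 380.
Step 3: rho = 1 - 6*380 / (11*(11^2 - 1)) = 1 - 2280/1320 = -0.727273.
Step 4: Under H0, t = rho * sqrt((n-2)/(1-rho^2)) = -3.1789 ~ t(9).
Step 5: Two-sided p-value from the t-distribution with 9 df = 0.011205.
Step 6: alpha = 0.1. reject H0.

rho = -0.7273, p = 0.011205, reject H0 at alpha = 0.1.


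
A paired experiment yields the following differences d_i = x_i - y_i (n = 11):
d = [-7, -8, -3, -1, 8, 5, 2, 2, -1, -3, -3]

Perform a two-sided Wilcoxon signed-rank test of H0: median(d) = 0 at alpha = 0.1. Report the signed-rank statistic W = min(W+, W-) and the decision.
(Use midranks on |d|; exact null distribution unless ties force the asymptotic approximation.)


Step 1: Drop any zero differences (none here) and take |d_i|.
|d| = [7, 8, 3, 1, 8, 5, 2, 2, 1, 3, 3]
Step 2: Midrank |d_i| (ties get averaged ranks).
ranks: |7|->9, |8|->10.5, |3|->6, |1|->1.5, |8|->10.5, |5|->8, |2|->3.5, |2|->3.5, |1|->1.5, |3|->6, |3|->6
Step 3: Attach original signs; sum ranks with positive sign and with negative sign.
W+ = 10.5 + 8 + 3.5 + 3.5 = 25.5
W- = 9 + 10.5 + 6 + 1.5 + 1.5 + 6 + 6 = 40.5
(Check: W+ + W- = 66 should equal n(n+1)/2 = 66.)
Step 4: Test statistic W = min(W+, W-) = 25.5.
Step 5: Ties in |d|, so use the tie-corrected normal approximation.
        E[W] = n(n+1)/4 = 11*12/4 = 33.
        Tie groups: |d|=1 (t=2), |d|=2 (t=2), |d|=3 (t=3), |d|=8 (t=2); sum(t^3 - t) = 42.
        Var[W] = n(n+1)(2n+1)/24 - sum(t^3-t)/48 = 3036/24 - 42/48 = 125.625.
        z = (W - E[W]) / sqrt(Var[W]) = (25.5 - 33) / 11.2083 = -0.6691.
        Two-sided p = 2*Phi(z) = 0.503400.
Step 6: alpha = 0.1. fail to reject H0.

W+ = 25.5, W- = 40.5, W = min = 25.5, p = 0.503400, fail to reject H0.


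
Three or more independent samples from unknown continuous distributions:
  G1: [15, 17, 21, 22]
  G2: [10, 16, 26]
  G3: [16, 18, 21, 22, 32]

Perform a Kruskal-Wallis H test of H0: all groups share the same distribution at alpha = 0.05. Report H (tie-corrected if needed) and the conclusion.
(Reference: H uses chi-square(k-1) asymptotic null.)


Step 1: Combine all N = 12 observations and assign midranks.
sorted (value, group, rank): (10,G2,1), (15,G1,2), (16,G2,3.5), (16,G3,3.5), (17,G1,5), (18,G3,6), (21,G1,7.5), (21,G3,7.5), (22,G1,9.5), (22,G3,9.5), (26,G2,11), (32,G3,12)
Step 2: Sum ranks within each group.
R_1 = 24 (n_1 = 4)
R_2 = 15.5 (n_2 = 3)
R_3 = 38.5 (n_3 = 5)
Step 3: H = 12/(N(N+1)) * sum(R_i^2/n_i) - 3(N+1)
     = 12/(12*13) * (24^2/4 + 15.5^2/3 + 38.5^2/5) - 3*13
     = 0.076923 * 520.533 - 39
     = 1.041026.
Step 4: Ties present; correction factor C = 1 - 18/(12^3 - 12) = 0.989510. Corrected H = 1.041026 / 0.989510 = 1.052061.
Step 5: Under H0, H ~ chi^2(2); p-value = 0.590946.
Step 6: alpha = 0.05. fail to reject H0.

H = 1.0521, df = 2, p = 0.590946, fail to reject H0.


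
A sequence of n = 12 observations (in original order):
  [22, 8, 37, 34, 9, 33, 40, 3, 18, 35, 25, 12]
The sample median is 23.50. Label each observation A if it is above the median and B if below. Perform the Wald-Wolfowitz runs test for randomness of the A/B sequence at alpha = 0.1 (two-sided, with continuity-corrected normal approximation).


Step 1: Compute median = 23.50; label A = above, B = below.
Labels in order: BBAABAABBAAB  (n_A = 6, n_B = 6)
Step 2: Count runs R = 7.
Step 3: Under H0 (random ordering), E[R] = 2*n_A*n_B/(n_A+n_B) + 1 = 2*6*6/12 + 1 = 7.0000.
        Var[R] = 2*n_A*n_B*(2*n_A*n_B - n_A - n_B) / ((n_A+n_B)^2 * (n_A+n_B-1)) = 4320/1584 = 2.7273.
        SD[R] = 1.6514.
Step 4: R = E[R], so z = 0 with no continuity correction.
Step 5: Two-sided p-value via normal approximation = 2*(1 - Phi(|z|)) = 1.000000.
Step 6: alpha = 0.1. fail to reject H0.

R = 7, z = 0.0000, p = 1.000000, fail to reject H0.


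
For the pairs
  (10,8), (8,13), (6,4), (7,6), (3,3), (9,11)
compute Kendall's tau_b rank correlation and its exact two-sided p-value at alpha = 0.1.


Step 1: Enumerate the 15 unordered pairs (i,j) with i<j and classify each by sign(x_j-x_i) * sign(y_j-y_i).
  (1,2):dx=-2,dy=+5->D; (1,3):dx=-4,dy=-4->C; (1,4):dx=-3,dy=-2->C; (1,5):dx=-7,dy=-5->C
  (1,6):dx=-1,dy=+3->D; (2,3):dx=-2,dy=-9->C; (2,4):dx=-1,dy=-7->C; (2,5):dx=-5,dy=-10->C
  (2,6):dx=+1,dy=-2->D; (3,4):dx=+1,dy=+2->C; (3,5):dx=-3,dy=-1->C; (3,6):dx=+3,dy=+7->C
  (4,5):dx=-4,dy=-3->C; (4,6):dx=+2,dy=+5->C; (5,6):dx=+6,dy=+8->C
Step 2: C = 12, D = 3, total pairs = 15.
Step 3: tau = (C - D)/(n(n-1)/2) = (12 - 3)/15 = 0.600000.
Step 4: Exact two-sided p-value (enumerate n! = 720 permutations of y under H0): p = 0.136111.
Step 5: alpha = 0.1. fail to reject H0.

tau_b = 0.6000 (C=12, D=3), p = 0.136111, fail to reject H0.


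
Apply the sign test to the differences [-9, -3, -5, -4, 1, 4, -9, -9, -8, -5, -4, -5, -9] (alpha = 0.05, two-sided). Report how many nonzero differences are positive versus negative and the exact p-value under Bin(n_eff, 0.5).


Step 1: Discard zero differences. Original n = 13; n_eff = number of nonzero differences = 13.
Nonzero differences (with sign): -9, -3, -5, -4, +1, +4, -9, -9, -8, -5, -4, -5, -9
Step 2: Count signs: positive = 2, negative = 11.
Step 3: Under H0: P(positive) = 0.5, so the number of positives S ~ Bin(13, 0.5).
Step 4: Two-sided exact p-value = sum of Bin(13,0.5) probabilities at or below the observed probability = 0.022461.
Step 5: alpha = 0.05. reject H0.

n_eff = 13, pos = 2, neg = 11, p = 0.022461, reject H0.


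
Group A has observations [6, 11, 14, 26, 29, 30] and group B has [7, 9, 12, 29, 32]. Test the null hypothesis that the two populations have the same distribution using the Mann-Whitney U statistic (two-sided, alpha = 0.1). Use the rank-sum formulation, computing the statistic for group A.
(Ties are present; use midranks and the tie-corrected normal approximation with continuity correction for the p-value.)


Step 1: Combine and sort all 11 observations; assign midranks.
sorted (value, group): (6,X), (7,Y), (9,Y), (11,X), (12,Y), (14,X), (26,X), (29,X), (29,Y), (30,X), (32,Y)
ranks: 6->1, 7->2, 9->3, 11->4, 12->5, 14->6, 26->7, 29->8.5, 29->8.5, 30->10, 32->11
Step 2: Rank sum for X: R1 = 1 + 4 + 6 + 7 + 8.5 + 10 = 36.5.
Step 3: U_X = R1 - n1(n1+1)/2 = 36.5 - 6*7/2 = 36.5 - 21 = 15.5.
       U_Y = n1*n2 - U_X = 30 - 15.5 = 14.5.
Step 4: Ties are present, so use the tie-corrected normal approximation (with continuity correction) for the p-value.
Step 5: p-value = 1.000000; compare to alpha = 0.1. fail to reject H0.

U_X = 15.5, p = 1.000000, fail to reject H0 at alpha = 0.1.


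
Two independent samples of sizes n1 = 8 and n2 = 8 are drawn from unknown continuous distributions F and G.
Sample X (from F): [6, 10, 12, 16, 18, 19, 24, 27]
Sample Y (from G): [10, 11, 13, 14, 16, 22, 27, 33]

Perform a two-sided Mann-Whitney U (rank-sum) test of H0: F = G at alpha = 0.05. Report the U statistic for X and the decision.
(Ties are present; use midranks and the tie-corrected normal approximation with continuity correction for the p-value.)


Step 1: Combine and sort all 16 observations; assign midranks.
sorted (value, group): (6,X), (10,X), (10,Y), (11,Y), (12,X), (13,Y), (14,Y), (16,X), (16,Y), (18,X), (19,X), (22,Y), (24,X), (27,X), (27,Y), (33,Y)
ranks: 6->1, 10->2.5, 10->2.5, 11->4, 12->5, 13->6, 14->7, 16->8.5, 16->8.5, 18->10, 19->11, 22->12, 24->13, 27->14.5, 27->14.5, 33->16
Step 2: Rank sum for X: R1 = 1 + 2.5 + 5 + 8.5 + 10 + 11 + 13 + 14.5 = 65.5.
Step 3: U_X = R1 - n1(n1+1)/2 = 65.5 - 8*9/2 = 65.5 - 36 = 29.5.
       U_Y = n1*n2 - U_X = 64 - 29.5 = 34.5.
Step 4: Ties are present, so use the tie-corrected normal approximation (with continuity correction) for the p-value.
Step 5: p-value = 0.833272; compare to alpha = 0.05. fail to reject H0.

U_X = 29.5, p = 0.833272, fail to reject H0 at alpha = 0.05.


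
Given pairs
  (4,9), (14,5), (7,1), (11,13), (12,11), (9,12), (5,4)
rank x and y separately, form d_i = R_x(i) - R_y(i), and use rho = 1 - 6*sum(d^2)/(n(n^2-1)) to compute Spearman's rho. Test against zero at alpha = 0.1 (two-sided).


Step 1: Rank x and y separately (midranks; no ties here).
rank(x): 4->1, 14->7, 7->3, 11->5, 12->6, 9->4, 5->2
rank(y): 9->4, 5->3, 1->1, 13->7, 11->5, 12->6, 4->2
Step 2: d_i = R_x(i) - R_y(i); compute d_i^2.
  (1-4)^2=9, (7-3)^2=16, (3-1)^2=4, (5-7)^2=4, (6-5)^2=1, (4-6)^2=4, (2-2)^2=0
sum(d^2) = 38.
Step 3: rho = 1 - 6*38 / (7*(7^2 - 1)) = 1 - 228/336 = 0.321429.
Step 4: Under H0, t = rho * sqrt((n-2)/(1-rho^2)) = 0.7590 ~ t(5).
Step 5: Two-sided p-value from the t-distribution with 5 df = 0.482072.
Step 6: alpha = 0.1. fail to reject H0.

rho = 0.3214, p = 0.482072, fail to reject H0 at alpha = 0.1.


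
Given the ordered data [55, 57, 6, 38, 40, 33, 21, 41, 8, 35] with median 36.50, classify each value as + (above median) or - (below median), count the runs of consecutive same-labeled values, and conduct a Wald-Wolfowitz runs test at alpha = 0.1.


Step 1: Compute median = 36.50; label A = above, B = below.
Labels in order: AABAABBABB  (n_A = 5, n_B = 5)
Step 2: Count runs R = 6.
Step 3: Under H0 (random ordering), E[R] = 2*n_A*n_B/(n_A+n_B) + 1 = 2*5*5/10 + 1 = 6.0000.
        Var[R] = 2*n_A*n_B*(2*n_A*n_B - n_A - n_B) / ((n_A+n_B)^2 * (n_A+n_B-1)) = 2000/900 = 2.2222.
        SD[R] = 1.4907.
Step 4: R = E[R], so z = 0 with no continuity correction.
Step 5: Two-sided p-value via normal approximation = 2*(1 - Phi(|z|)) = 1.000000.
Step 6: alpha = 0.1. fail to reject H0.

R = 6, z = 0.0000, p = 1.000000, fail to reject H0.


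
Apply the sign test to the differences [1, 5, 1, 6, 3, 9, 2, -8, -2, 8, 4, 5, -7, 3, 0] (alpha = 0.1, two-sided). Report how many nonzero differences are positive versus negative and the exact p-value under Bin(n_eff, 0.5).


Step 1: Discard zero differences. Original n = 15; n_eff = number of nonzero differences = 14.
Nonzero differences (with sign): +1, +5, +1, +6, +3, +9, +2, -8, -2, +8, +4, +5, -7, +3
Step 2: Count signs: positive = 11, negative = 3.
Step 3: Under H0: P(positive) = 0.5, so the number of positives S ~ Bin(14, 0.5).
Step 4: Two-sided exact p-value = sum of Bin(14,0.5) probabilities at or below the observed probability = 0.057373.
Step 5: alpha = 0.1. reject H0.

n_eff = 14, pos = 11, neg = 3, p = 0.057373, reject H0.


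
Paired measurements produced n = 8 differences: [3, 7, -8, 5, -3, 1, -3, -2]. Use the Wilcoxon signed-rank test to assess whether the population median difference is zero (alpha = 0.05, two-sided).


Step 1: Drop any zero differences (none here) and take |d_i|.
|d| = [3, 7, 8, 5, 3, 1, 3, 2]
Step 2: Midrank |d_i| (ties get averaged ranks).
ranks: |3|->4, |7|->7, |8|->8, |5|->6, |3|->4, |1|->1, |3|->4, |2|->2
Step 3: Attach original signs; sum ranks with positive sign and with negative sign.
W+ = 4 + 7 + 6 + 1 = 18
W- = 8 + 4 + 4 + 2 = 18
(Check: W+ + W- = 36 should equal n(n+1)/2 = 36.)
Step 4: Test statistic W = min(W+, W-) = 18.
Step 5: Ties in |d|, so use the tie-corrected normal approximation.
        E[W] = n(n+1)/4 = 8*9/4 = 18.
        Tie groups: |d|=3 (t=3); sum(t^3 - t) = 24.
        Var[W] = n(n+1)(2n+1)/24 - sum(t^3-t)/48 = 1224/24 - 24/48 = 50.5.
        z = (W - E[W]) / sqrt(Var[W]) = (18 - 18) / 7.1063 = 0.0000.
        Two-sided p = 2*Phi(z) = 1.000000.
Step 6: alpha = 0.05. fail to reject H0.

W+ = 18, W- = 18, W = min = 18, p = 1.000000, fail to reject H0.


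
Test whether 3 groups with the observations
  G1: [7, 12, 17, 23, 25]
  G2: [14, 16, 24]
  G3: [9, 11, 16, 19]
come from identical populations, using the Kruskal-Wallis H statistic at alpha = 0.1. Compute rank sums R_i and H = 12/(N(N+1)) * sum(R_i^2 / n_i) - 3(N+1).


Step 1: Combine all N = 12 observations and assign midranks.
sorted (value, group, rank): (7,G1,1), (9,G3,2), (11,G3,3), (12,G1,4), (14,G2,5), (16,G2,6.5), (16,G3,6.5), (17,G1,8), (19,G3,9), (23,G1,10), (24,G2,11), (25,G1,12)
Step 2: Sum ranks within each group.
R_1 = 35 (n_1 = 5)
R_2 = 22.5 (n_2 = 3)
R_3 = 20.5 (n_3 = 4)
Step 3: H = 12/(N(N+1)) * sum(R_i^2/n_i) - 3(N+1)
     = 12/(12*13) * (35^2/5 + 22.5^2/3 + 20.5^2/4) - 3*13
     = 0.076923 * 518.812 - 39
     = 0.908654.
Step 4: Ties present; correction factor C = 1 - 6/(12^3 - 12) = 0.996503. Corrected H = 0.908654 / 0.996503 = 0.911842.
Step 5: Under H0, H ~ chi^2(2); p-value = 0.633864.
Step 6: alpha = 0.1. fail to reject H0.

H = 0.9118, df = 2, p = 0.633864, fail to reject H0.


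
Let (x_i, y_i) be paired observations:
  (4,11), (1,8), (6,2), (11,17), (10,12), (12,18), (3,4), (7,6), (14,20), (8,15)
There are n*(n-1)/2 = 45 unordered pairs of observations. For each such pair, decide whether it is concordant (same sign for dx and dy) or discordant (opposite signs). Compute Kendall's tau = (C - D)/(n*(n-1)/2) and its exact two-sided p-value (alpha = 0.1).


Step 1: Enumerate the 45 unordered pairs (i,j) with i<j and classify each by sign(x_j-x_i) * sign(y_j-y_i).
  (1,2):dx=-3,dy=-3->C; (1,3):dx=+2,dy=-9->D; (1,4):dx=+7,dy=+6->C; (1,5):dx=+6,dy=+1->C
  (1,6):dx=+8,dy=+7->C; (1,7):dx=-1,dy=-7->C; (1,8):dx=+3,dy=-5->D; (1,9):dx=+10,dy=+9->C
  (1,10):dx=+4,dy=+4->C; (2,3):dx=+5,dy=-6->D; (2,4):dx=+10,dy=+9->C; (2,5):dx=+9,dy=+4->C
  (2,6):dx=+11,dy=+10->C; (2,7):dx=+2,dy=-4->D; (2,8):dx=+6,dy=-2->D; (2,9):dx=+13,dy=+12->C
  (2,10):dx=+7,dy=+7->C; (3,4):dx=+5,dy=+15->C; (3,5):dx=+4,dy=+10->C; (3,6):dx=+6,dy=+16->C
  (3,7):dx=-3,dy=+2->D; (3,8):dx=+1,dy=+4->C; (3,9):dx=+8,dy=+18->C; (3,10):dx=+2,dy=+13->C
  (4,5):dx=-1,dy=-5->C; (4,6):dx=+1,dy=+1->C; (4,7):dx=-8,dy=-13->C; (4,8):dx=-4,dy=-11->C
  (4,9):dx=+3,dy=+3->C; (4,10):dx=-3,dy=-2->C; (5,6):dx=+2,dy=+6->C; (5,7):dx=-7,dy=-8->C
  (5,8):dx=-3,dy=-6->C; (5,9):dx=+4,dy=+8->C; (5,10):dx=-2,dy=+3->D; (6,7):dx=-9,dy=-14->C
  (6,8):dx=-5,dy=-12->C; (6,9):dx=+2,dy=+2->C; (6,10):dx=-4,dy=-3->C; (7,8):dx=+4,dy=+2->C
  (7,9):dx=+11,dy=+16->C; (7,10):dx=+5,dy=+11->C; (8,9):dx=+7,dy=+14->C; (8,10):dx=+1,dy=+9->C
  (9,10):dx=-6,dy=-5->C
Step 2: C = 38, D = 7, total pairs = 45.
Step 3: tau = (C - D)/(n(n-1)/2) = (38 - 7)/45 = 0.688889.
Step 4: Exact two-sided p-value (enumerate n! = 3628800 permutations of y under H0): p = 0.004687.
Step 5: alpha = 0.1. reject H0.

tau_b = 0.6889 (C=38, D=7), p = 0.004687, reject H0.


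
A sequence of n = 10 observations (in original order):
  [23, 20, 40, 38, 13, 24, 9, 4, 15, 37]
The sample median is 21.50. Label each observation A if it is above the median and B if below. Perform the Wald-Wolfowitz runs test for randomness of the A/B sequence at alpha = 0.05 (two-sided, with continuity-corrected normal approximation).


Step 1: Compute median = 21.50; label A = above, B = below.
Labels in order: ABAABABBBA  (n_A = 5, n_B = 5)
Step 2: Count runs R = 7.
Step 3: Under H0 (random ordering), E[R] = 2*n_A*n_B/(n_A+n_B) + 1 = 2*5*5/10 + 1 = 6.0000.
        Var[R] = 2*n_A*n_B*(2*n_A*n_B - n_A - n_B) / ((n_A+n_B)^2 * (n_A+n_B-1)) = 2000/900 = 2.2222.
        SD[R] = 1.4907.
Step 4: Continuity-corrected z = (R - 0.5 - E[R]) / SD[R] = (7 - 0.5 - 6.0000) / 1.4907 = 0.3354.
Step 5: Two-sided p-value via normal approximation = 2*(1 - Phi(|z|)) = 0.737316.
Step 6: alpha = 0.05. fail to reject H0.

R = 7, z = 0.3354, p = 0.737316, fail to reject H0.


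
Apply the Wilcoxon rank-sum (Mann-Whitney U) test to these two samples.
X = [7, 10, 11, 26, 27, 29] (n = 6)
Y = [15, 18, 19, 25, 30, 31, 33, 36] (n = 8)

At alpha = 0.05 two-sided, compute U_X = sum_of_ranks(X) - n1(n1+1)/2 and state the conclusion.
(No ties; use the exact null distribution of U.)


Step 1: Combine and sort all 14 observations; assign midranks.
sorted (value, group): (7,X), (10,X), (11,X), (15,Y), (18,Y), (19,Y), (25,Y), (26,X), (27,X), (29,X), (30,Y), (31,Y), (33,Y), (36,Y)
ranks: 7->1, 10->2, 11->3, 15->4, 18->5, 19->6, 25->7, 26->8, 27->9, 29->10, 30->11, 31->12, 33->13, 36->14
Step 2: Rank sum for X: R1 = 1 + 2 + 3 + 8 + 9 + 10 = 33.
Step 3: U_X = R1 - n1(n1+1)/2 = 33 - 6*7/2 = 33 - 21 = 12.
       U_Y = n1*n2 - U_X = 48 - 12 = 36.
Step 4: No ties, so the exact null distribution of U (based on enumerating the C(14,6) = 3003 equally likely rank assignments) gives the two-sided p-value.
Step 5: p-value = 0.141858; compare to alpha = 0.05. fail to reject H0.

U_X = 12, p = 0.141858, fail to reject H0 at alpha = 0.05.


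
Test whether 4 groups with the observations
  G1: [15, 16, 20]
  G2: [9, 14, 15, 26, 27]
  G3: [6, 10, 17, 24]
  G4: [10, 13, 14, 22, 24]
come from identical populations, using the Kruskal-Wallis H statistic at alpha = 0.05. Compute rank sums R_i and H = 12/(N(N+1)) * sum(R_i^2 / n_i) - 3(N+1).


Step 1: Combine all N = 17 observations and assign midranks.
sorted (value, group, rank): (6,G3,1), (9,G2,2), (10,G3,3.5), (10,G4,3.5), (13,G4,5), (14,G2,6.5), (14,G4,6.5), (15,G1,8.5), (15,G2,8.5), (16,G1,10), (17,G3,11), (20,G1,12), (22,G4,13), (24,G3,14.5), (24,G4,14.5), (26,G2,16), (27,G2,17)
Step 2: Sum ranks within each group.
R_1 = 30.5 (n_1 = 3)
R_2 = 50 (n_2 = 5)
R_3 = 30 (n_3 = 4)
R_4 = 42.5 (n_4 = 5)
Step 3: H = 12/(N(N+1)) * sum(R_i^2/n_i) - 3(N+1)
     = 12/(17*18) * (30.5^2/3 + 50^2/5 + 30^2/4 + 42.5^2/5) - 3*18
     = 0.039216 * 1396.33 - 54
     = 0.758170.
Step 4: Ties present; correction factor C = 1 - 24/(17^3 - 17) = 0.995098. Corrected H = 0.758170 / 0.995098 = 0.761905.
Step 5: Under H0, H ~ chi^2(3); p-value = 0.858555.
Step 6: alpha = 0.05. fail to reject H0.

H = 0.7619, df = 3, p = 0.858555, fail to reject H0.


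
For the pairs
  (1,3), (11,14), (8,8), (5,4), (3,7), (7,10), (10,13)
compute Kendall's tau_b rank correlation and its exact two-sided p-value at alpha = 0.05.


Step 1: Enumerate the 21 unordered pairs (i,j) with i<j and classify each by sign(x_j-x_i) * sign(y_j-y_i).
  (1,2):dx=+10,dy=+11->C; (1,3):dx=+7,dy=+5->C; (1,4):dx=+4,dy=+1->C; (1,5):dx=+2,dy=+4->C
  (1,6):dx=+6,dy=+7->C; (1,7):dx=+9,dy=+10->C; (2,3):dx=-3,dy=-6->C; (2,4):dx=-6,dy=-10->C
  (2,5):dx=-8,dy=-7->C; (2,6):dx=-4,dy=-4->C; (2,7):dx=-1,dy=-1->C; (3,4):dx=-3,dy=-4->C
  (3,5):dx=-5,dy=-1->C; (3,6):dx=-1,dy=+2->D; (3,7):dx=+2,dy=+5->C; (4,5):dx=-2,dy=+3->D
  (4,6):dx=+2,dy=+6->C; (4,7):dx=+5,dy=+9->C; (5,6):dx=+4,dy=+3->C; (5,7):dx=+7,dy=+6->C
  (6,7):dx=+3,dy=+3->C
Step 2: C = 19, D = 2, total pairs = 21.
Step 3: tau = (C - D)/(n(n-1)/2) = (19 - 2)/21 = 0.809524.
Step 4: Exact two-sided p-value (enumerate n! = 5040 permutations of y under H0): p = 0.010714.
Step 5: alpha = 0.05. reject H0.

tau_b = 0.8095 (C=19, D=2), p = 0.010714, reject H0.


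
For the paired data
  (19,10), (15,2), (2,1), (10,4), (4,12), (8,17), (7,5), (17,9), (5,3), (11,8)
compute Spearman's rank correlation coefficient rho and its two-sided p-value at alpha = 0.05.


Step 1: Rank x and y separately (midranks; no ties here).
rank(x): 19->10, 15->8, 2->1, 10->6, 4->2, 8->5, 7->4, 17->9, 5->3, 11->7
rank(y): 10->8, 2->2, 1->1, 4->4, 12->9, 17->10, 5->5, 9->7, 3->3, 8->6
Step 2: d_i = R_x(i) - R_y(i); compute d_i^2.
  (10-8)^2=4, (8-2)^2=36, (1-1)^2=0, (6-4)^2=4, (2-9)^2=49, (5-10)^2=25, (4-5)^2=1, (9-7)^2=4, (3-3)^2=0, (7-6)^2=1
sum(d^2) = 124.
Step 3: rho = 1 - 6*124 / (10*(10^2 - 1)) = 1 - 744/990 = 0.248485.
Step 4: Under H0, t = rho * sqrt((n-2)/(1-rho^2)) = 0.7256 ~ t(8).
Step 5: Two-sided p-value from the t-distribution with 8 df = 0.488776.
Step 6: alpha = 0.05. fail to reject H0.

rho = 0.2485, p = 0.488776, fail to reject H0 at alpha = 0.05.


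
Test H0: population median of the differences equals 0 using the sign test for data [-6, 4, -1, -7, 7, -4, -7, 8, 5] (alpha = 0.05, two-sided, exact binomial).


Step 1: Discard zero differences. Original n = 9; n_eff = number of nonzero differences = 9.
Nonzero differences (with sign): -6, +4, -1, -7, +7, -4, -7, +8, +5
Step 2: Count signs: positive = 4, negative = 5.
Step 3: Under H0: P(positive) = 0.5, so the number of positives S ~ Bin(9, 0.5).
Step 4: Two-sided exact p-value = sum of Bin(9,0.5) probabilities at or below the observed probability = 1.000000.
Step 5: alpha = 0.05. fail to reject H0.

n_eff = 9, pos = 4, neg = 5, p = 1.000000, fail to reject H0.


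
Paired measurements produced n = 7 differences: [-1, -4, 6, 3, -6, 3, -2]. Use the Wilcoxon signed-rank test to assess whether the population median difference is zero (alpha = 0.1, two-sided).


Step 1: Drop any zero differences (none here) and take |d_i|.
|d| = [1, 4, 6, 3, 6, 3, 2]
Step 2: Midrank |d_i| (ties get averaged ranks).
ranks: |1|->1, |4|->5, |6|->6.5, |3|->3.5, |6|->6.5, |3|->3.5, |2|->2
Step 3: Attach original signs; sum ranks with positive sign and with negative sign.
W+ = 6.5 + 3.5 + 3.5 = 13.5
W- = 1 + 5 + 6.5 + 2 = 14.5
(Check: W+ + W- = 28 should equal n(n+1)/2 = 28.)
Step 4: Test statistic W = min(W+, W-) = 13.5.
Step 5: Ties in |d|, so use the tie-corrected normal approximation.
        E[W] = n(n+1)/4 = 7*8/4 = 14.
        Tie groups: |d|=3 (t=2), |d|=6 (t=2); sum(t^3 - t) = 12.
        Var[W] = n(n+1)(2n+1)/24 - sum(t^3-t)/48 = 840/24 - 12/48 = 34.75.
        z = (W - E[W]) / sqrt(Var[W]) = (13.5 - 14) / 5.8949 = -0.0848.
        Two-sided p = 2*Phi(z) = 0.932405.
Step 6: alpha = 0.1. fail to reject H0.

W+ = 13.5, W- = 14.5, W = min = 13.5, p = 0.932405, fail to reject H0.


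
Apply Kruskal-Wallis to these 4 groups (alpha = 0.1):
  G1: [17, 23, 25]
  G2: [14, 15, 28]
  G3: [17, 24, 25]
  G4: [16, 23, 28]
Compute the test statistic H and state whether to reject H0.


Step 1: Combine all N = 12 observations and assign midranks.
sorted (value, group, rank): (14,G2,1), (15,G2,2), (16,G4,3), (17,G1,4.5), (17,G3,4.5), (23,G1,6.5), (23,G4,6.5), (24,G3,8), (25,G1,9.5), (25,G3,9.5), (28,G2,11.5), (28,G4,11.5)
Step 2: Sum ranks within each group.
R_1 = 20.5 (n_1 = 3)
R_2 = 14.5 (n_2 = 3)
R_3 = 22 (n_3 = 3)
R_4 = 21 (n_4 = 3)
Step 3: H = 12/(N(N+1)) * sum(R_i^2/n_i) - 3(N+1)
     = 12/(12*13) * (20.5^2/3 + 14.5^2/3 + 22^2/3 + 21^2/3) - 3*13
     = 0.076923 * 518.5 - 39
     = 0.884615.
Step 4: Ties present; correction factor C = 1 - 24/(12^3 - 12) = 0.986014. Corrected H = 0.884615 / 0.986014 = 0.897163.
Step 5: Under H0, H ~ chi^2(3); p-value = 0.826112.
Step 6: alpha = 0.1. fail to reject H0.

H = 0.8972, df = 3, p = 0.826112, fail to reject H0.


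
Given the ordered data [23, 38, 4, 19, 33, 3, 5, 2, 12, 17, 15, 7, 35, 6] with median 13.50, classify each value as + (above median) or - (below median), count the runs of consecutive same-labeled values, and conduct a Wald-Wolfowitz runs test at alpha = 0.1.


Step 1: Compute median = 13.50; label A = above, B = below.
Labels in order: AABAABBBBAABAB  (n_A = 7, n_B = 7)
Step 2: Count runs R = 8.
Step 3: Under H0 (random ordering), E[R] = 2*n_A*n_B/(n_A+n_B) + 1 = 2*7*7/14 + 1 = 8.0000.
        Var[R] = 2*n_A*n_B*(2*n_A*n_B - n_A - n_B) / ((n_A+n_B)^2 * (n_A+n_B-1)) = 8232/2548 = 3.2308.
        SD[R] = 1.7974.
Step 4: R = E[R], so z = 0 with no continuity correction.
Step 5: Two-sided p-value via normal approximation = 2*(1 - Phi(|z|)) = 1.000000.
Step 6: alpha = 0.1. fail to reject H0.

R = 8, z = 0.0000, p = 1.000000, fail to reject H0.


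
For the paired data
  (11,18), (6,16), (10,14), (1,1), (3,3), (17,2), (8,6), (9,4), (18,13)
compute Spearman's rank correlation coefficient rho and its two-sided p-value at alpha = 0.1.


Step 1: Rank x and y separately (midranks; no ties here).
rank(x): 11->7, 6->3, 10->6, 1->1, 3->2, 17->8, 8->4, 9->5, 18->9
rank(y): 18->9, 16->8, 14->7, 1->1, 3->3, 2->2, 6->5, 4->4, 13->6
Step 2: d_i = R_x(i) - R_y(i); compute d_i^2.
  (7-9)^2=4, (3-8)^2=25, (6-7)^2=1, (1-1)^2=0, (2-3)^2=1, (8-2)^2=36, (4-5)^2=1, (5-4)^2=1, (9-6)^2=9
sum(d^2) = 78.
Step 3: rho = 1 - 6*78 / (9*(9^2 - 1)) = 1 - 468/720 = 0.350000.
Step 4: Under H0, t = rho * sqrt((n-2)/(1-rho^2)) = 0.9885 ~ t(7).
Step 5: Two-sided p-value from the t-distribution with 7 df = 0.355820.
Step 6: alpha = 0.1. fail to reject H0.

rho = 0.3500, p = 0.355820, fail to reject H0 at alpha = 0.1.


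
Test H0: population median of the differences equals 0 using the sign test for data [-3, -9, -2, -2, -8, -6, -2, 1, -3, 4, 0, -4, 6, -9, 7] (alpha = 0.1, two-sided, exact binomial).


Step 1: Discard zero differences. Original n = 15; n_eff = number of nonzero differences = 14.
Nonzero differences (with sign): -3, -9, -2, -2, -8, -6, -2, +1, -3, +4, -4, +6, -9, +7
Step 2: Count signs: positive = 4, negative = 10.
Step 3: Under H0: P(positive) = 0.5, so the number of positives S ~ Bin(14, 0.5).
Step 4: Two-sided exact p-value = sum of Bin(14,0.5) probabilities at or below the observed probability = 0.179565.
Step 5: alpha = 0.1. fail to reject H0.

n_eff = 14, pos = 4, neg = 10, p = 0.179565, fail to reject H0.


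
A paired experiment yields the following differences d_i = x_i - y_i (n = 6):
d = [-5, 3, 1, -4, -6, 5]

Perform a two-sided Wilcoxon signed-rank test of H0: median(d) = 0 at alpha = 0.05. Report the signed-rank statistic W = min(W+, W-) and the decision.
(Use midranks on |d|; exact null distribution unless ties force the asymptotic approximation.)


Step 1: Drop any zero differences (none here) and take |d_i|.
|d| = [5, 3, 1, 4, 6, 5]
Step 2: Midrank |d_i| (ties get averaged ranks).
ranks: |5|->4.5, |3|->2, |1|->1, |4|->3, |6|->6, |5|->4.5
Step 3: Attach original signs; sum ranks with positive sign and with negative sign.
W+ = 2 + 1 + 4.5 = 7.5
W- = 4.5 + 3 + 6 = 13.5
(Check: W+ + W- = 21 should equal n(n+1)/2 = 21.)
Step 4: Test statistic W = min(W+, W-) = 7.5.
Step 5: Ties in |d|, so use the tie-corrected normal approximation.
        E[W] = n(n+1)/4 = 6*7/4 = 10.5.
        Tie groups: |d|=5 (t=2); sum(t^3 - t) = 6.
        Var[W] = n(n+1)(2n+1)/24 - sum(t^3-t)/48 = 546/24 - 6/48 = 22.625.
        z = (W - E[W]) / sqrt(Var[W]) = (7.5 - 10.5) / 4.7566 = -0.6307.
        Two-sided p = 2*Phi(z) = 0.528233.
Step 6: alpha = 0.05. fail to reject H0.

W+ = 7.5, W- = 13.5, W = min = 7.5, p = 0.528233, fail to reject H0.


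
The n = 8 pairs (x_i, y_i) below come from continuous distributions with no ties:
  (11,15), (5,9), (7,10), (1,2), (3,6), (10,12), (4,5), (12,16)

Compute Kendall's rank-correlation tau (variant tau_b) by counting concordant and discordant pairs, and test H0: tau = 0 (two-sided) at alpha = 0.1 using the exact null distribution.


Step 1: Enumerate the 28 unordered pairs (i,j) with i<j and classify each by sign(x_j-x_i) * sign(y_j-y_i).
  (1,2):dx=-6,dy=-6->C; (1,3):dx=-4,dy=-5->C; (1,4):dx=-10,dy=-13->C; (1,5):dx=-8,dy=-9->C
  (1,6):dx=-1,dy=-3->C; (1,7):dx=-7,dy=-10->C; (1,8):dx=+1,dy=+1->C; (2,3):dx=+2,dy=+1->C
  (2,4):dx=-4,dy=-7->C; (2,5):dx=-2,dy=-3->C; (2,6):dx=+5,dy=+3->C; (2,7):dx=-1,dy=-4->C
  (2,8):dx=+7,dy=+7->C; (3,4):dx=-6,dy=-8->C; (3,5):dx=-4,dy=-4->C; (3,6):dx=+3,dy=+2->C
  (3,7):dx=-3,dy=-5->C; (3,8):dx=+5,dy=+6->C; (4,5):dx=+2,dy=+4->C; (4,6):dx=+9,dy=+10->C
  (4,7):dx=+3,dy=+3->C; (4,8):dx=+11,dy=+14->C; (5,6):dx=+7,dy=+6->C; (5,7):dx=+1,dy=-1->D
  (5,8):dx=+9,dy=+10->C; (6,7):dx=-6,dy=-7->C; (6,8):dx=+2,dy=+4->C; (7,8):dx=+8,dy=+11->C
Step 2: C = 27, D = 1, total pairs = 28.
Step 3: tau = (C - D)/(n(n-1)/2) = (27 - 1)/28 = 0.928571.
Step 4: Exact two-sided p-value (enumerate n! = 40320 permutations of y under H0): p = 0.000397.
Step 5: alpha = 0.1. reject H0.

tau_b = 0.9286 (C=27, D=1), p = 0.000397, reject H0.


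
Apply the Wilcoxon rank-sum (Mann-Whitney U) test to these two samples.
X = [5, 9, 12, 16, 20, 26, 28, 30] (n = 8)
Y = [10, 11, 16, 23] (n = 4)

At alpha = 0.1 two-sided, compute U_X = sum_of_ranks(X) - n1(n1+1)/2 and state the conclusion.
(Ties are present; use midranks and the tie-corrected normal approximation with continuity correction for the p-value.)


Step 1: Combine and sort all 12 observations; assign midranks.
sorted (value, group): (5,X), (9,X), (10,Y), (11,Y), (12,X), (16,X), (16,Y), (20,X), (23,Y), (26,X), (28,X), (30,X)
ranks: 5->1, 9->2, 10->3, 11->4, 12->5, 16->6.5, 16->6.5, 20->8, 23->9, 26->10, 28->11, 30->12
Step 2: Rank sum for X: R1 = 1 + 2 + 5 + 6.5 + 8 + 10 + 11 + 12 = 55.5.
Step 3: U_X = R1 - n1(n1+1)/2 = 55.5 - 8*9/2 = 55.5 - 36 = 19.5.
       U_Y = n1*n2 - U_X = 32 - 19.5 = 12.5.
Step 4: Ties are present, so use the tie-corrected normal approximation (with continuity correction) for the p-value.
Step 5: p-value = 0.609759; compare to alpha = 0.1. fail to reject H0.

U_X = 19.5, p = 0.609759, fail to reject H0 at alpha = 0.1.
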